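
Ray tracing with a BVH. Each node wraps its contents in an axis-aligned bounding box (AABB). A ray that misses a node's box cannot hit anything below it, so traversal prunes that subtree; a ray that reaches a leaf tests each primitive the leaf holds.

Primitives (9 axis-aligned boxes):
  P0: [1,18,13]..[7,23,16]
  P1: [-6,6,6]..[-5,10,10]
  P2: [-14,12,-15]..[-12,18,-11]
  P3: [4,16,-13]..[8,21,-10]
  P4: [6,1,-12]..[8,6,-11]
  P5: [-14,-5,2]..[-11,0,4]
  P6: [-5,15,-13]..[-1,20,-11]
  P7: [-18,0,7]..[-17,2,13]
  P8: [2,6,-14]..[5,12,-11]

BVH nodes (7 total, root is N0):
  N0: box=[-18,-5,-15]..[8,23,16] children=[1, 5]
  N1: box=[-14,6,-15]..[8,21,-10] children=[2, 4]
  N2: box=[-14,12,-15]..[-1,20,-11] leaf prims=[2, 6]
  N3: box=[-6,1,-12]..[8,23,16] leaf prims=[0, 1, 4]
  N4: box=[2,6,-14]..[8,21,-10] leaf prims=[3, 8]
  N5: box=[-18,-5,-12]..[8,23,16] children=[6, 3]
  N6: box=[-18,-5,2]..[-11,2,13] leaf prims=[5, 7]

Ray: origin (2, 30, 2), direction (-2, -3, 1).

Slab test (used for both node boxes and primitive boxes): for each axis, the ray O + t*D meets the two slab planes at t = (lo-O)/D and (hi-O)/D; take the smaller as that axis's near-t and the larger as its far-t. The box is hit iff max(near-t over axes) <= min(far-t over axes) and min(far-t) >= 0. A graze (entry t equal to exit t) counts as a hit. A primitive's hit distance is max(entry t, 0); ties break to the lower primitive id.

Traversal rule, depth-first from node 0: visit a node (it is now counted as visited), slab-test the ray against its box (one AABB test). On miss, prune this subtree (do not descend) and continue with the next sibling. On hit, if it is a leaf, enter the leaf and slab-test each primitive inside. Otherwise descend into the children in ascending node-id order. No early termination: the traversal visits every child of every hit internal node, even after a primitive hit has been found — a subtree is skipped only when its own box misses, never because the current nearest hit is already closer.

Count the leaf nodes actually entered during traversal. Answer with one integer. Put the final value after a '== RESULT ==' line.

Traverse from the root:
N0 x:[-3,10] y:[7/3,35/3] z:[-17,14] -> hit [7/3,10], descend [1, 5]
  N1 x:[-3,8] y:[3,8] z:[-17,-12] -> miss, prune
  N5 x:[-3,10] y:[7/3,35/3] z:[-14,14] -> hit [7/3,10], descend [3, 6]
    N3 x:[-3,4] y:[7/3,29/3] z:[-14,14] -> hit [7/3,4] leaf, test {P0(miss), P1(miss), P4(miss)}
    N6 x:[13/2,10] y:[28/3,35/3] z:[0,11] -> hit [28/3,10] leaf, test {P5(miss), P7@t=19/2}

order=[0, 1, 5, 3, 6]  |boxes|=5  |leaves|=2  hit=P7

== RESULT ==
2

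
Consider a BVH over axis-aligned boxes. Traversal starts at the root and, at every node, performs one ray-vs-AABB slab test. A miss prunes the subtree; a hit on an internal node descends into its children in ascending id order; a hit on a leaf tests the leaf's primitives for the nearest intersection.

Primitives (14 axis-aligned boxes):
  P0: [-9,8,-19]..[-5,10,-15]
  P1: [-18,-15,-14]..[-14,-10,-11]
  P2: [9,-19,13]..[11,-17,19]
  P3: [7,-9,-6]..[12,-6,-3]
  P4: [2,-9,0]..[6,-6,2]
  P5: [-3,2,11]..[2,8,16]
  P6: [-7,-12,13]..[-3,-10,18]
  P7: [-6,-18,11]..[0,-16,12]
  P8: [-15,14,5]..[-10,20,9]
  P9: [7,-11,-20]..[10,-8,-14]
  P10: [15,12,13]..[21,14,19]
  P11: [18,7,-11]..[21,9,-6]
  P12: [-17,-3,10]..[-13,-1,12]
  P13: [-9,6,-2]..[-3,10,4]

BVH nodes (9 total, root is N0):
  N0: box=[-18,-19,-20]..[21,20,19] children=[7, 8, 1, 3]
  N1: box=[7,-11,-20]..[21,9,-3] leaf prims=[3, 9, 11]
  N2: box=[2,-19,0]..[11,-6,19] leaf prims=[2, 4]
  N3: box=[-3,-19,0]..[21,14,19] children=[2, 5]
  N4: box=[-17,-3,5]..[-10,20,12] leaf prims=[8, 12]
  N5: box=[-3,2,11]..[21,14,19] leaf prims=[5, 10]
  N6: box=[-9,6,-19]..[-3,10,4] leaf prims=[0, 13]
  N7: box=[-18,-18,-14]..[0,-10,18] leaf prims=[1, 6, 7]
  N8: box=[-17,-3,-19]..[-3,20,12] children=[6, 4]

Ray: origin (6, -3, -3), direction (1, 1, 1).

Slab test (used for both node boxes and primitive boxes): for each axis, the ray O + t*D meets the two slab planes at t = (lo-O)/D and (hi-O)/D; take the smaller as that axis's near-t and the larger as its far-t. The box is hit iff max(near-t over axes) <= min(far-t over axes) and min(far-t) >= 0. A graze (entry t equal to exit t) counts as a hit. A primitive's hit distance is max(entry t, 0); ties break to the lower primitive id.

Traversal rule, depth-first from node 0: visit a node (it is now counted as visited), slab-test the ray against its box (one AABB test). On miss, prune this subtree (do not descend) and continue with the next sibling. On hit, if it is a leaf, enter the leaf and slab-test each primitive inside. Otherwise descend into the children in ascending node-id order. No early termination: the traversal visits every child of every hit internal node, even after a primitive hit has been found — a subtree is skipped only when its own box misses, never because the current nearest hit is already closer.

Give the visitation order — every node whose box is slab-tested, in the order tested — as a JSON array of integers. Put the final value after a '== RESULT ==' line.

Trace the traversal:
N0 x:[-24,15] y:[-16,23] z:[-17,22] -> hit [-16,15], descend [1, 3, 7, 8]
  N1 x:[1,15] y:[-8,12] z:[-17,0] -> miss, prune
  N3 x:[-9,15] y:[-16,17] z:[3,22] -> hit [3,15], descend [2, 5]
    N2 x:[-4,5] y:[-16,-3] z:[3,22] -> miss, prune
    N5 x:[-9,15] y:[5,17] z:[14,22] -> hit [14,15] leaf, test {P5(miss), P10(miss)}
  N7 x:[-24,-6] y:[-15,-7] z:[-11,21] -> miss, prune
  N8 x:[-23,-9] y:[0,23] z:[-16,15] -> miss, prune

7 AABB tests over nodes [0, 1, 3, 2, 5, 7, 8]; 1 leaf entered; closest miss.

== RESULT ==
[0, 1, 3, 2, 5, 7, 8]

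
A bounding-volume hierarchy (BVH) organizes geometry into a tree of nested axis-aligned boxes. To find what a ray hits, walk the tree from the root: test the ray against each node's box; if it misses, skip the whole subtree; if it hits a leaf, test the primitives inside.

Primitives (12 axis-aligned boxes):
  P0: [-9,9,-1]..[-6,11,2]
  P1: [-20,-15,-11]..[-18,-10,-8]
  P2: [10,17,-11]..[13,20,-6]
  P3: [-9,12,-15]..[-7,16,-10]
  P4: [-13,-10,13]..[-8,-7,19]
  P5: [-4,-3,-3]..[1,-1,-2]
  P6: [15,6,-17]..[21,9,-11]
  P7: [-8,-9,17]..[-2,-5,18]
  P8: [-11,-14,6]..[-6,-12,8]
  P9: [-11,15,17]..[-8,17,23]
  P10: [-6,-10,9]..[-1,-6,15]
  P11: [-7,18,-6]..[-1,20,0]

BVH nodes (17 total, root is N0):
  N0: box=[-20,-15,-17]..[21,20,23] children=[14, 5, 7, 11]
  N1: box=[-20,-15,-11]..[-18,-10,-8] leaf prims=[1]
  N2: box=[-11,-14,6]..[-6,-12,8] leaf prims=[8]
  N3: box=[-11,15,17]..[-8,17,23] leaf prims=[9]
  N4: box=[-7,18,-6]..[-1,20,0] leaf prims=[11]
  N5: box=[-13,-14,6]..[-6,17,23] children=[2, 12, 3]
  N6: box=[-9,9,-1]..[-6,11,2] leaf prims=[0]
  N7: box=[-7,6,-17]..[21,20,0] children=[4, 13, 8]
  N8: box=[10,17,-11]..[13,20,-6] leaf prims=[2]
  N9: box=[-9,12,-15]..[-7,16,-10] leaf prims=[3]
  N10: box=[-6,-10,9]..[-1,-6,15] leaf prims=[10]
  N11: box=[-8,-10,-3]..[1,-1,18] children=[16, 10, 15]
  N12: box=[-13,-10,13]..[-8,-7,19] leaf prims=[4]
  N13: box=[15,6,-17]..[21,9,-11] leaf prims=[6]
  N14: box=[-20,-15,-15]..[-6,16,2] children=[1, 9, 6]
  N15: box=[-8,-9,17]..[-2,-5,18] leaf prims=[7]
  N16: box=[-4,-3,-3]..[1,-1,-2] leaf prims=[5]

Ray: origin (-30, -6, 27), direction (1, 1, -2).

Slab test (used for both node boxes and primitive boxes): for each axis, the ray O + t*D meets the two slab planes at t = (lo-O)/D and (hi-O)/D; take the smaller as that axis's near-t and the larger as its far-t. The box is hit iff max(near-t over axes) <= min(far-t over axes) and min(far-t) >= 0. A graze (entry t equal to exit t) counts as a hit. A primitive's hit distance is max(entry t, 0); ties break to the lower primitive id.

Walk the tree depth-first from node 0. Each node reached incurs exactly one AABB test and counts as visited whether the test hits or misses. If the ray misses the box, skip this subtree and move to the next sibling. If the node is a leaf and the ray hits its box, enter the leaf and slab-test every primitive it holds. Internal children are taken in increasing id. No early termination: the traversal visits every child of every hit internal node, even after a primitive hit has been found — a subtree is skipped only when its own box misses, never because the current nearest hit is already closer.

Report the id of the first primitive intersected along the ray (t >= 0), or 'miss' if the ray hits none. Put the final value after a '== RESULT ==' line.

Walk:
N0 x:[10,51] y:[-9,26] z:[2,22] -> hit [10,22], descend [5, 7, 11, 14]
  N5 x:[17,24] y:[-8,23] z:[2,21/2] -> miss, prune
  N7 x:[23,51] y:[12,26] z:[27/2,22] -> miss, prune
  N11 x:[22,31] y:[-4,5] z:[9/2,15] -> miss, prune
  N14 x:[10,24] y:[-9,22] z:[25/2,21] -> hit [25/2,21], descend [1, 6, 9]
    N1 x:[10,12] y:[-9,-4] z:[35/2,19] -> miss, prune
    N6 x:[21,24] y:[15,17] z:[25/2,14] -> miss, prune
    N9 x:[21,23] y:[18,22] z:[37/2,21] -> hit [21,21] leaf, test {P3@t=21}

order=[0, 5, 7, 11, 14, 1, 6, 9]  |boxes|=8  |leaves|=1  hit=P3

== RESULT ==
3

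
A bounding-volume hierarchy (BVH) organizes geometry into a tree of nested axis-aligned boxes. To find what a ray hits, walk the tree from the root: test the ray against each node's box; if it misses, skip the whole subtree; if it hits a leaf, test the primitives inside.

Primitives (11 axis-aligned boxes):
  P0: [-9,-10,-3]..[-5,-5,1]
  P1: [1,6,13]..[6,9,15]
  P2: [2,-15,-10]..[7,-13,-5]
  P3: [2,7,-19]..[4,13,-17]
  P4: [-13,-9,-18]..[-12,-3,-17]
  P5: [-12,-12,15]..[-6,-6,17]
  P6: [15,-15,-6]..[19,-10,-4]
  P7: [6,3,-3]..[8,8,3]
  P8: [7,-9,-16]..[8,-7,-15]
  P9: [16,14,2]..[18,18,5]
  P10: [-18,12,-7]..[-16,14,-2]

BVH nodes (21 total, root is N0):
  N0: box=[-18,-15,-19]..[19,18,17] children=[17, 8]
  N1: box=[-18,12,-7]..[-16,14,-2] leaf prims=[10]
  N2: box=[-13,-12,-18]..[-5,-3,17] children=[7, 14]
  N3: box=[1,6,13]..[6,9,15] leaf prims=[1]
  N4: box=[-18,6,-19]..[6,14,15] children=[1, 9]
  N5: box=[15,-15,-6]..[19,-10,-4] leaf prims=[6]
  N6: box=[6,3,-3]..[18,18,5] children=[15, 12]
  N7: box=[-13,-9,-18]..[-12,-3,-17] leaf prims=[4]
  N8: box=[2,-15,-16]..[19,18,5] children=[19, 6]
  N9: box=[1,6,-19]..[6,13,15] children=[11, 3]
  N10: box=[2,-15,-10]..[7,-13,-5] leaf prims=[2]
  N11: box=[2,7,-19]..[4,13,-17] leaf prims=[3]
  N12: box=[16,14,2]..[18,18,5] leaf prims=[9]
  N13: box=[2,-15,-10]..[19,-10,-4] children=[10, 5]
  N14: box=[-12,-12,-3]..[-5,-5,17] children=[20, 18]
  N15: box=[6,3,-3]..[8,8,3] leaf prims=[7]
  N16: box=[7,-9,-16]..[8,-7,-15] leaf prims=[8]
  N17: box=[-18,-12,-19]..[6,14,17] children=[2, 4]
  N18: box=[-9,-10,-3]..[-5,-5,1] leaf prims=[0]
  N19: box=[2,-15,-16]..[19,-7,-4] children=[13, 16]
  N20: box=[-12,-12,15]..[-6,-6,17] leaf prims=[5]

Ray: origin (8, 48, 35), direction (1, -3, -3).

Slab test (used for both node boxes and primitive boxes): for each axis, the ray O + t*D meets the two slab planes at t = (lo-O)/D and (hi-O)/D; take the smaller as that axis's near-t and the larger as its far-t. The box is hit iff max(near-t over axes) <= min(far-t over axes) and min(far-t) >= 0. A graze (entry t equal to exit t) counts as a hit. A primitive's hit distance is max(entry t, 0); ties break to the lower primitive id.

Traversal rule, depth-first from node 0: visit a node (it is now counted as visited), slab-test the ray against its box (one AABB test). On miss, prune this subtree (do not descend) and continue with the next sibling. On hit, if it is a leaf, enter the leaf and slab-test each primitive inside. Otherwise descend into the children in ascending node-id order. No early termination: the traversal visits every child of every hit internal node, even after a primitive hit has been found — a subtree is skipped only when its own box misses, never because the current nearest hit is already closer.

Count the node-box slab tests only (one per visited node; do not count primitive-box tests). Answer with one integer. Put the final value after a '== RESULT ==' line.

Trace the traversal:
N0 x:[-26,11] y:[10,21] z:[6,18] -> hit [10,11], descend [8, 17]
  N8 x:[-6,11] y:[10,21] z:[10,17] -> hit [10,11], descend [6, 19]
    N6 x:[-2,10] y:[10,15] z:[10,38/3] -> hit [10,10], descend [12, 15]
      N12 x:[8,10] y:[10,34/3] z:[10,11] -> hit [10,10] leaf, test {P9@t=10}
      N15 x:[-2,0] y:[40/3,15] z:[32/3,38/3] -> miss, prune
    N19 x:[-6,11] y:[55/3,21] z:[13,17] -> miss, prune
  N17 x:[-26,-2] y:[34/3,20] z:[6,18] -> miss, prune

7 AABB tests over nodes [0, 8, 6, 12, 15, 19, 17]; 1 leaf entered; closest P9.

== RESULT ==
7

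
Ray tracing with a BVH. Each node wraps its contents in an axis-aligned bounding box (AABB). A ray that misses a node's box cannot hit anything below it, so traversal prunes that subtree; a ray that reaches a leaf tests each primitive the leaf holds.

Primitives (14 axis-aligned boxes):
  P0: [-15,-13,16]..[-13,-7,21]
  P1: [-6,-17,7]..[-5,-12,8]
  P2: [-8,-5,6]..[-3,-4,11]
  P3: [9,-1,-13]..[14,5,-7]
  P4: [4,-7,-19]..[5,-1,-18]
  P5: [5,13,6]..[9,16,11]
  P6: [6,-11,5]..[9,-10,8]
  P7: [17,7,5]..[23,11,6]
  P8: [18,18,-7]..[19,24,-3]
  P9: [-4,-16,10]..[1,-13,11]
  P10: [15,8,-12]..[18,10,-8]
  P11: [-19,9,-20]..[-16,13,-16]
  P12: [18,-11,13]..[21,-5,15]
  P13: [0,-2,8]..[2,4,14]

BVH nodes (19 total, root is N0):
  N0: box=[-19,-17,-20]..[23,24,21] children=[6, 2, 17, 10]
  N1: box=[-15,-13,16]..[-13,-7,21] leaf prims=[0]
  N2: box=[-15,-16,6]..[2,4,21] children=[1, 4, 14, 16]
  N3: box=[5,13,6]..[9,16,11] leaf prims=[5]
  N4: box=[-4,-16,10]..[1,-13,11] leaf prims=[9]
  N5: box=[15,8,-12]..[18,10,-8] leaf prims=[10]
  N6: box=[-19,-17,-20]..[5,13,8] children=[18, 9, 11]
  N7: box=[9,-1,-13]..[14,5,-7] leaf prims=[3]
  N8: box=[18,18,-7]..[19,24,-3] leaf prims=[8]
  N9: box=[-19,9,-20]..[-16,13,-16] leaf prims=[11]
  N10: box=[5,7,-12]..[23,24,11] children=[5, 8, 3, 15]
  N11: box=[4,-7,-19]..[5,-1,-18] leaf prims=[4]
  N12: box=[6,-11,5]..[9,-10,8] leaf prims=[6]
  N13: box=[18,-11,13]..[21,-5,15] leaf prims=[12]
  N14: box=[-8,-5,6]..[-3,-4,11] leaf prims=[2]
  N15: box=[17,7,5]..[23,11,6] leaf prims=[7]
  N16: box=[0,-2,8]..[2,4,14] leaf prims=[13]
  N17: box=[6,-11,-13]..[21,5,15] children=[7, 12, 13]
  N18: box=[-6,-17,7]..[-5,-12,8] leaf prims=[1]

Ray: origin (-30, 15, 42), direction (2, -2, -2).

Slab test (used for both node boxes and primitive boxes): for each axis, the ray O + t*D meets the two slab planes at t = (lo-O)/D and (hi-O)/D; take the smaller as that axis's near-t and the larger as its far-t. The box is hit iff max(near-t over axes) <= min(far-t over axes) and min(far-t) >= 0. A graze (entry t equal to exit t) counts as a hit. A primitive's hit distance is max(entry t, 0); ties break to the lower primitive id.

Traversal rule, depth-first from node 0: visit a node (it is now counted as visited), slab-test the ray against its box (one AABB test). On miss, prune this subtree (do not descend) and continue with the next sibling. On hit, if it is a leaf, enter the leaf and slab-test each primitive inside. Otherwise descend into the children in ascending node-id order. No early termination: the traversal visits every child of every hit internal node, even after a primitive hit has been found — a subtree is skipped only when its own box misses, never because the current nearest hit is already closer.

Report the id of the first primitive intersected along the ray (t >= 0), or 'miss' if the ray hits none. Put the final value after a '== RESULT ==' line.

Traverse from the root:
N0 x:[11/2,53/2] y:[-9/2,16] z:[21/2,31] -> hit [21/2,16], descend [2, 6, 10, 17]
  N2 x:[15/2,16] y:[11/2,31/2] z:[21/2,18] -> hit [21/2,31/2], descend [1, 4, 14, 16]
    N1 x:[15/2,17/2] y:[11,14] z:[21/2,13] -> miss, prune
    N4 x:[13,31/2] y:[14,31/2] z:[31/2,16] -> hit [31/2,31/2] leaf, test {P9@t=31/2}
    N14 x:[11,27/2] y:[19/2,10] z:[31/2,18] -> miss, prune
    N16 x:[15,16] y:[11/2,17/2] z:[14,17] -> miss, prune
  N6 x:[11/2,35/2] y:[1,16] z:[17,31] -> miss, prune
  N10 x:[35/2,53/2] y:[-9/2,4] z:[31/2,27] -> miss, prune
  N17 x:[18,51/2] y:[5,13] z:[27/2,55/2] -> miss, prune

order=[0, 2, 1, 4, 14, 16, 6, 10, 17]  |boxes|=9  |leaves|=1  hit=P9

== RESULT ==
9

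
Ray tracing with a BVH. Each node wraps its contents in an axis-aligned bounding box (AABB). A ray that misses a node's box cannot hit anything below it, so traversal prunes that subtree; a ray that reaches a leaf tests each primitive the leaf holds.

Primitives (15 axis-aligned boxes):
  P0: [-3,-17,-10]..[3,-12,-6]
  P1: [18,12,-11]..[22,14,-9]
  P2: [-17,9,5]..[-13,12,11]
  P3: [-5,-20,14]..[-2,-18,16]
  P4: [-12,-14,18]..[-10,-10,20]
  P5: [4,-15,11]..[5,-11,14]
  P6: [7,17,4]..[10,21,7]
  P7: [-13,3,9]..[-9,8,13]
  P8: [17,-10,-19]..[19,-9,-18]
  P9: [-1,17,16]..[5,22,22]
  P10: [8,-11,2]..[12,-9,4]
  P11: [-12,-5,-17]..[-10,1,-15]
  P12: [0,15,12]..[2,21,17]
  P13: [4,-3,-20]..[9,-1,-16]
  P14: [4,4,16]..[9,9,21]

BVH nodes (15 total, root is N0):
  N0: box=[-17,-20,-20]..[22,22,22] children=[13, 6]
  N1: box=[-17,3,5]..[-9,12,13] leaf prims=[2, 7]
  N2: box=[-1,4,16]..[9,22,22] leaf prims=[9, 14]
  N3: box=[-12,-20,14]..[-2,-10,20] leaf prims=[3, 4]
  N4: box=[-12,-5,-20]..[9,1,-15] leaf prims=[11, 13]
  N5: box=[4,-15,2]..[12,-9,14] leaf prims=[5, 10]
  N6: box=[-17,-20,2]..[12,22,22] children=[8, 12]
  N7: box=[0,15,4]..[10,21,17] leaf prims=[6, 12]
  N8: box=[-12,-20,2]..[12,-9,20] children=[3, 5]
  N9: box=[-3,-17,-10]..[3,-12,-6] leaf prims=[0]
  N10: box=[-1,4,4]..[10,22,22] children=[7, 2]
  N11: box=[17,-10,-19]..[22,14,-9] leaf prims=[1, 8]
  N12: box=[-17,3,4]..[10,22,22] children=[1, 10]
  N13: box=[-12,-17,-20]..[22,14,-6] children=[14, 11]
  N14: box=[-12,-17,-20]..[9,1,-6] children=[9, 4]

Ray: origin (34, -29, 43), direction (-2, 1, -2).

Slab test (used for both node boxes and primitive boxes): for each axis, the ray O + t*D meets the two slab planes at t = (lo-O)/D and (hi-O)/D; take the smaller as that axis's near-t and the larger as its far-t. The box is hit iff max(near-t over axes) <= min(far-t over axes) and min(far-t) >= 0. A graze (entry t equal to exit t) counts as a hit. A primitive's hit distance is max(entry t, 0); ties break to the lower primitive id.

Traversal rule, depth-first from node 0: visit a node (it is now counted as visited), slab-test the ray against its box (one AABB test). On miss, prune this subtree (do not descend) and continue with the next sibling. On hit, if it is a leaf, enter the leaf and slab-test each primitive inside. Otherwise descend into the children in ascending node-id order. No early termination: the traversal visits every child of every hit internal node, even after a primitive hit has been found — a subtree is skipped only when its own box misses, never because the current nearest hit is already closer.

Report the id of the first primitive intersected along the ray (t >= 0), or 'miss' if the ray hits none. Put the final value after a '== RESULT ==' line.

Trace the traversal:
N0 x:[6,51/2] y:[9,51] z:[21/2,63/2] -> hit [21/2,51/2], descend [6, 13]
  N6 x:[11,51/2] y:[9,51] z:[21/2,41/2] -> hit [11,41/2], descend [8, 12]
    N8 x:[11,23] y:[9,20] z:[23/2,41/2] -> hit [23/2,20], descend [3, 5]
      N3 x:[18,23] y:[9,19] z:[23/2,29/2] -> miss, prune
      N5 x:[11,15] y:[14,20] z:[29/2,41/2] -> hit [29/2,15] leaf, test {P5@t=29/2, P10(miss)}
    N12 x:[12,51/2] y:[32,51] z:[21/2,39/2] -> miss, prune
  N13 x:[6,23] y:[12,43] z:[49/2,63/2] -> miss, prune

order=[0, 6, 8, 3, 5, 12, 13]  |boxes|=7  |leaves|=1  hit=P5

== RESULT ==
5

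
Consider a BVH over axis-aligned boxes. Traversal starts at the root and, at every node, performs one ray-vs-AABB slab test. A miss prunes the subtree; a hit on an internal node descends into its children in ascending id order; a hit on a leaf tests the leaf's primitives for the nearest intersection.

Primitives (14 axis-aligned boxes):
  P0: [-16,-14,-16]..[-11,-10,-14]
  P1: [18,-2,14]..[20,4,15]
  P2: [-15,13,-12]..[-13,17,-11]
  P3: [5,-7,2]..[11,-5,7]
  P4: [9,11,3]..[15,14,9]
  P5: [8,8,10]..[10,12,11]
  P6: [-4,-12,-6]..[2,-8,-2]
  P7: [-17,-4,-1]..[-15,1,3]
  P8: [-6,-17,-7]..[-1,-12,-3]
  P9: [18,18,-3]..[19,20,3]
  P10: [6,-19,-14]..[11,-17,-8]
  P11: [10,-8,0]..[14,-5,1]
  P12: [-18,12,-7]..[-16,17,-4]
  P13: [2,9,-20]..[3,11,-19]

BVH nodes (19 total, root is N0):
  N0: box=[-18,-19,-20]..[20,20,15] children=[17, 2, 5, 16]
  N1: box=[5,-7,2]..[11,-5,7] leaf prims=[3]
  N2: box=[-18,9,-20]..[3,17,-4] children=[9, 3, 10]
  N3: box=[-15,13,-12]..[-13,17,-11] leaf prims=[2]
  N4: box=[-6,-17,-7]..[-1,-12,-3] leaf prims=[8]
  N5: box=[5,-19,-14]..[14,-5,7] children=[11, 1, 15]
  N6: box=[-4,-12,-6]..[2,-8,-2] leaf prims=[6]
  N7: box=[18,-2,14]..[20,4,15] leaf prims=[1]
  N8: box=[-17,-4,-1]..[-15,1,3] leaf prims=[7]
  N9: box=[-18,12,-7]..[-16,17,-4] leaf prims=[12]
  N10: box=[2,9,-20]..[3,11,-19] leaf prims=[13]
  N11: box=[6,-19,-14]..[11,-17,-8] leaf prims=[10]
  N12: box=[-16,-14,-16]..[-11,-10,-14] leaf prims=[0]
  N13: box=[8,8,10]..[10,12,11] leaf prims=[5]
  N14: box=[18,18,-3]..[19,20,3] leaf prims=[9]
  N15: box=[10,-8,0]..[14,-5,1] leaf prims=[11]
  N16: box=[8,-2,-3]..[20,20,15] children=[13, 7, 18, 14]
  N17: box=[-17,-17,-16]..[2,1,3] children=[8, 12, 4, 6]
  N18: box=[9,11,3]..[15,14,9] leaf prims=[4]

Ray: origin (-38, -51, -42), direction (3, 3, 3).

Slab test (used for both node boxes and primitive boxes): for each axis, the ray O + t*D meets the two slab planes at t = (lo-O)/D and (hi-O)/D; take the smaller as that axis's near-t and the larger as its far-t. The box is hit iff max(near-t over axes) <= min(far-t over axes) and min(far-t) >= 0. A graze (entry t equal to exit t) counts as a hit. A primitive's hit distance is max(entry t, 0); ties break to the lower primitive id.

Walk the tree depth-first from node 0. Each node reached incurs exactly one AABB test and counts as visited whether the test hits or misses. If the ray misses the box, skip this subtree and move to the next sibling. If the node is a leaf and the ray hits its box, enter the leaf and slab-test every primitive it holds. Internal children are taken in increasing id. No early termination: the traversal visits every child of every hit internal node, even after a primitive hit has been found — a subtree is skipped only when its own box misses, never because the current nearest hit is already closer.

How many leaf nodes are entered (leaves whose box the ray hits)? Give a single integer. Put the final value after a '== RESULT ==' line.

Trace the traversal:
N0 x:[20/3,58/3] y:[32/3,71/3] z:[22/3,19] -> hit [32/3,19], descend [2, 5, 16, 17]
  N2 x:[20/3,41/3] y:[20,68/3] z:[22/3,38/3] -> miss, prune
  N5 x:[43/3,52/3] y:[32/3,46/3] z:[28/3,49/3] -> hit [43/3,46/3], descend [1, 11, 15]
    N1 x:[43/3,49/3] y:[44/3,46/3] z:[44/3,49/3] -> hit [44/3,46/3] leaf, test {P3@t=44/3}
    N11 x:[44/3,49/3] y:[32/3,34/3] z:[28/3,34/3] -> miss, prune
    N15 x:[16,52/3] y:[43/3,46/3] z:[14,43/3] -> miss, prune
  N16 x:[46/3,58/3] y:[49/3,71/3] z:[13,19] -> hit [49/3,19], descend [7, 13, 14, 18]
    N7 x:[56/3,58/3] y:[49/3,55/3] z:[56/3,19] -> miss, prune
    N13 x:[46/3,16] y:[59/3,21] z:[52/3,53/3] -> miss, prune
    N14 x:[56/3,19] y:[23,71/3] z:[13,15] -> miss, prune
    N18 x:[47/3,53/3] y:[62/3,65/3] z:[15,17] -> miss, prune
  N17 x:[7,40/3] y:[34/3,52/3] z:[26/3,15] -> hit [34/3,40/3], descend [4, 6, 8, 12]
    N4 x:[32/3,37/3] y:[34/3,13] z:[35/3,13] -> hit [35/3,37/3] leaf, test {P8@t=35/3}
    N6 x:[34/3,40/3] y:[13,43/3] z:[12,40/3] -> hit [13,40/3] leaf, test {P6@t=13}
    N8 x:[7,23/3] y:[47/3,52/3] z:[41/3,15] -> miss, prune
    N12 x:[22/3,9] y:[37/3,41/3] z:[26/3,28/3] -> miss, prune

Visited [0, 2, 5, 1, 11, 15, 16, 7, 13, 14, 18, 17, 4, 6, 8, 12]. Tests: 16 box, 3 leaf. Nearest: P8.

== RESULT ==
3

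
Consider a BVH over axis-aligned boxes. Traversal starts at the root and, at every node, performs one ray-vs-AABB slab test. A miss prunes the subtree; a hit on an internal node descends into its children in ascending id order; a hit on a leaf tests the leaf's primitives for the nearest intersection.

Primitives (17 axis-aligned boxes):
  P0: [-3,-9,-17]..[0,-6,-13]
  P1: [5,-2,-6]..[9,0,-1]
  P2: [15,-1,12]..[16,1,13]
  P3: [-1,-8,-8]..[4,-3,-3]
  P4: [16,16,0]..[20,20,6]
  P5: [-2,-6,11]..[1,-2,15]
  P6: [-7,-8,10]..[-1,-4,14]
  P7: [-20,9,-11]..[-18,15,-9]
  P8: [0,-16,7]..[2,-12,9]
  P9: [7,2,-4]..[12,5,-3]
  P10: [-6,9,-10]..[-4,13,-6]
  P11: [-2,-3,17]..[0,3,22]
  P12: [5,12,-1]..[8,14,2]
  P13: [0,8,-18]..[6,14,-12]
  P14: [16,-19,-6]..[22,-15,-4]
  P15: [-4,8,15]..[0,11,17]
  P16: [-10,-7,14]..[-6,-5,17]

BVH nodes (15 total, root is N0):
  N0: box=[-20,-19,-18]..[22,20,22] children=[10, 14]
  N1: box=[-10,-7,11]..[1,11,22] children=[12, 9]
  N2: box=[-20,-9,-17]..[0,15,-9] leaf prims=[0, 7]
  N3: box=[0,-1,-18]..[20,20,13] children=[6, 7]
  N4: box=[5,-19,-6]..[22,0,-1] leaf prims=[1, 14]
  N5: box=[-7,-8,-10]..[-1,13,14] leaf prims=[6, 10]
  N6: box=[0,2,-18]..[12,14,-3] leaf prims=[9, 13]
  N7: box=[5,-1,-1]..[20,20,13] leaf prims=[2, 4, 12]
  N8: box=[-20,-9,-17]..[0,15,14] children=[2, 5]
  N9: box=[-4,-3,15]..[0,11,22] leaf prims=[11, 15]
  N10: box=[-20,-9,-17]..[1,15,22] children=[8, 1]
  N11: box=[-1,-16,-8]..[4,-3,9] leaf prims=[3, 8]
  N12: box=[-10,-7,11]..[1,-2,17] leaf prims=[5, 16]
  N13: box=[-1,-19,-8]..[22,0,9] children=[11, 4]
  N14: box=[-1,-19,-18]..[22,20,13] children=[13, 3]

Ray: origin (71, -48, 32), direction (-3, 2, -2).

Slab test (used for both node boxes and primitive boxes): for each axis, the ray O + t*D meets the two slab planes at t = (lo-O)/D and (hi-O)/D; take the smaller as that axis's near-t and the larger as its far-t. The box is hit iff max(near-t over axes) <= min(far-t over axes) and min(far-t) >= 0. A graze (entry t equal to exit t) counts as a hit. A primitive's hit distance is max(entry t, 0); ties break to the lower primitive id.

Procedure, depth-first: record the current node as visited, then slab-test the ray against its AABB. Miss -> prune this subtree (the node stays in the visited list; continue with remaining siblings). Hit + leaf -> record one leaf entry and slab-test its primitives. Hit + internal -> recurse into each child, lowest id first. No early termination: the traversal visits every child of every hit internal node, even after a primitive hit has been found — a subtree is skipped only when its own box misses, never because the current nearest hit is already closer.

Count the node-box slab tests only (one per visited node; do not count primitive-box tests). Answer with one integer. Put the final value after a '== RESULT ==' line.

Traverse from the root:
N0 x:[49/3,91/3] y:[29/2,34] z:[5,25] -> hit [49/3,25], descend [10, 14]
  N10 x:[70/3,91/3] y:[39/2,63/2] z:[5,49/2] -> hit [70/3,49/2], descend [1, 8]
    N1 x:[70/3,27] y:[41/2,59/2] z:[5,21/2] -> miss, prune
    N8 x:[71/3,91/3] y:[39/2,63/2] z:[9,49/2] -> hit [71/3,49/2], descend [2, 5]
      N2 x:[71/3,91/3] y:[39/2,63/2] z:[41/2,49/2] -> hit [71/3,49/2] leaf, test {P0(miss), P7(miss)}
      N5 x:[24,26] y:[20,61/2] z:[9,21] -> miss, prune
  N14 x:[49/3,24] y:[29/2,34] z:[19/2,25] -> hit [49/3,24], descend [3, 13]
    N3 x:[17,71/3] y:[47/2,34] z:[19/2,25] -> hit [47/2,71/3], descend [6, 7]
      N6 x:[59/3,71/3] y:[25,31] z:[35/2,25] -> miss, prune
      N7 x:[17,22] y:[47/2,34] z:[19/2,33/2] -> miss, prune
    N13 x:[49/3,24] y:[29/2,24] z:[23/2,20] -> hit [49/3,20], descend [4, 11]
      N4 x:[49/3,22] y:[29/2,24] z:[33/2,19] -> hit [33/2,19] leaf, test {P1(miss), P14(miss)}
      N11 x:[67/3,24] y:[16,45/2] z:[23/2,20] -> miss, prune

Visited [0, 10, 1, 8, 2, 5, 14, 3, 6, 7, 13, 4, 11]. Tests: 13 box, 2 leaf. Nearest: miss.

== RESULT ==
13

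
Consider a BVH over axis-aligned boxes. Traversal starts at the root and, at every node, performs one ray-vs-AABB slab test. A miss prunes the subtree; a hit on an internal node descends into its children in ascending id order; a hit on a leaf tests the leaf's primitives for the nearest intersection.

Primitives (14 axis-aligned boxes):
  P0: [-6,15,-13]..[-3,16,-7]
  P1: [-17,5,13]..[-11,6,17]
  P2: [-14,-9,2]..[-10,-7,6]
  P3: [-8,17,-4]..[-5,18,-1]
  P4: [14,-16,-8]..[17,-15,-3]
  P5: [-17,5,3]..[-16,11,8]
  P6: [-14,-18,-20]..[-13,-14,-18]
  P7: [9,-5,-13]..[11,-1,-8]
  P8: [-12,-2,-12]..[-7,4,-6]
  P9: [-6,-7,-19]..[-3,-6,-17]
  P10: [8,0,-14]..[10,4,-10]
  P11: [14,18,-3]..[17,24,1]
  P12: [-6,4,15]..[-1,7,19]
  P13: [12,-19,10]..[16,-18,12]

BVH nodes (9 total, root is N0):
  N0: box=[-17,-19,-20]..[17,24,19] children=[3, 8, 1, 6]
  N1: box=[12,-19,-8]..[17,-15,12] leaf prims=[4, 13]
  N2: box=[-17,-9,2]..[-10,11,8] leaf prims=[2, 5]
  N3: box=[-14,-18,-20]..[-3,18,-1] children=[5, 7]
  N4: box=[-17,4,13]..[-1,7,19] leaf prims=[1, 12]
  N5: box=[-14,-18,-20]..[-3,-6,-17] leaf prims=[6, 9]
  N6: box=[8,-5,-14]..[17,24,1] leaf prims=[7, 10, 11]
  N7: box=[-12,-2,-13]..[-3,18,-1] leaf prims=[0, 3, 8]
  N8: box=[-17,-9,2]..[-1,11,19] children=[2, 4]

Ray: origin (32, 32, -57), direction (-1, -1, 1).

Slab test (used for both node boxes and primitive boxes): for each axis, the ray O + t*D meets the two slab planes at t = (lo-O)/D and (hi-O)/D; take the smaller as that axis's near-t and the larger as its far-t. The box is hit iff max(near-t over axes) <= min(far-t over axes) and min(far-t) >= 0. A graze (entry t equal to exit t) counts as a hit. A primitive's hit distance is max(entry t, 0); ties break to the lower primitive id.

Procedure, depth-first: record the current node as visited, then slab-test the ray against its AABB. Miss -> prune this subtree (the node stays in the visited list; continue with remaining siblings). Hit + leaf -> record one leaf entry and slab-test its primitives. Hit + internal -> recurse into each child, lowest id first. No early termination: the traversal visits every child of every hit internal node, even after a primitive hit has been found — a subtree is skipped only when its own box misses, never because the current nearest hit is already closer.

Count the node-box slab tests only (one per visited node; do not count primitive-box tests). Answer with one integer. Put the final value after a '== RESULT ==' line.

Traverse from the root:
N0 x:[15,49] y:[8,51] z:[37,76] -> hit [37,49], descend [1, 3, 6, 8]
  N1 x:[15,20] y:[47,51] z:[49,69] -> miss, prune
  N3 x:[35,46] y:[14,50] z:[37,56] -> hit [37,46], descend [5, 7]
    N5 x:[35,46] y:[38,50] z:[37,40] -> hit [38,40] leaf, test {P6(miss), P9@t=38}
    N7 x:[35,44] y:[14,34] z:[44,56] -> miss, prune
  N6 x:[15,24] y:[8,37] z:[43,58] -> miss, prune
  N8 x:[33,49] y:[21,41] z:[59,76] -> miss, prune

order=[0, 1, 3, 5, 7, 6, 8]  |boxes|=7  |leaves|=1  hit=P9

== RESULT ==
7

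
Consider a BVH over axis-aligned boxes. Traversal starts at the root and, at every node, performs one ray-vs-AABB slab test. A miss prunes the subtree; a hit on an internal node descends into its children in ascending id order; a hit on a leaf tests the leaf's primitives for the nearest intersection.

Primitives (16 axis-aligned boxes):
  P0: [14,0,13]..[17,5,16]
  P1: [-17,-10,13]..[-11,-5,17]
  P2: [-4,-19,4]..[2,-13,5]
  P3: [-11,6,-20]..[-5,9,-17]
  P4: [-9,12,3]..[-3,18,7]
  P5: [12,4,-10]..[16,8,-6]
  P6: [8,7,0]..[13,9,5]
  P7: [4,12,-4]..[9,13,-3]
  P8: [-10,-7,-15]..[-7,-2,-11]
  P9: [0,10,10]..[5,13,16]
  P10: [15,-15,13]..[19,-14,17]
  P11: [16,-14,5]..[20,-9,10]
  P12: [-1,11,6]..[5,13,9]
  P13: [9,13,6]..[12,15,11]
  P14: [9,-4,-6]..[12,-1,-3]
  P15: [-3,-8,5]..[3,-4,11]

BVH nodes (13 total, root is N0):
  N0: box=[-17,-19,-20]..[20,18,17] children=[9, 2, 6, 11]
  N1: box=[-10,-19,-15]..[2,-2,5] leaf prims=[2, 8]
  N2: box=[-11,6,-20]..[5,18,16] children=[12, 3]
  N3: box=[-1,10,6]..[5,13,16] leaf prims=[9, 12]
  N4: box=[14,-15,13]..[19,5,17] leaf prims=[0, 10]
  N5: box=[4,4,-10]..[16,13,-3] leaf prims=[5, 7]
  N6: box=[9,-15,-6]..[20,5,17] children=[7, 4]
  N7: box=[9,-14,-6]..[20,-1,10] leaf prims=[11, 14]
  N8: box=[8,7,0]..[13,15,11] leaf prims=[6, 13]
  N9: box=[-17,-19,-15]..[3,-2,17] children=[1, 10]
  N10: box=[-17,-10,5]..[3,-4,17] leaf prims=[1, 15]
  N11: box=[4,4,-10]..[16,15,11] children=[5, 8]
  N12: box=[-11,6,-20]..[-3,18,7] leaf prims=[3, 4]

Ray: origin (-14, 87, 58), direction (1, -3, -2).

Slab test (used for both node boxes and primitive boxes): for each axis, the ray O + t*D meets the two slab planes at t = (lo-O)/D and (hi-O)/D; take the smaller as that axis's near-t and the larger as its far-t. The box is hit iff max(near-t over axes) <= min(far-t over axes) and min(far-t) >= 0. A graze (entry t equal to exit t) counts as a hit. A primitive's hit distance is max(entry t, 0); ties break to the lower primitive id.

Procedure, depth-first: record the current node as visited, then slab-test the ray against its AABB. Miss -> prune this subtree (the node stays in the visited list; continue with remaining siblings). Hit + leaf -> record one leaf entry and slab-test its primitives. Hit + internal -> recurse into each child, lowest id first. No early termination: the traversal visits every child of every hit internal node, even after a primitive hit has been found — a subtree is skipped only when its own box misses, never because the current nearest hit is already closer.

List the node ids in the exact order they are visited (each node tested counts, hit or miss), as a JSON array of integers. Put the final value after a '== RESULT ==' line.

Walk:
N0 x:[-3,34] y:[23,106/3] z:[41/2,39] -> hit [23,34], descend [2, 6, 9, 11]
  N2 x:[3,19] y:[23,27] z:[21,39] -> miss, prune
  N6 x:[23,34] y:[82/3,34] z:[41/2,32] -> hit [82/3,32], descend [4, 7]
    N4 x:[28,33] y:[82/3,34] z:[41/2,45/2] -> miss, prune
    N7 x:[23,34] y:[88/3,101/3] z:[24,32] -> hit [88/3,32] leaf, test {P11(miss), P14(miss)}
  N9 x:[-3,17] y:[89/3,106/3] z:[41/2,73/2] -> miss, prune
  N11 x:[18,30] y:[24,83/3] z:[47/2,34] -> hit [24,83/3], descend [5, 8]
    N5 x:[18,30] y:[74/3,83/3] z:[61/2,34] -> miss, prune
    N8 x:[22,27] y:[24,80/3] z:[47/2,29] -> hit [24,80/3] leaf, test {P6@t=53/2, P13@t=24}

Visited [0, 2, 6, 4, 7, 9, 11, 5, 8]. Tests: 9 box, 2 leaf. Nearest: P13.

== RESULT ==
[0, 2, 6, 4, 7, 9, 11, 5, 8]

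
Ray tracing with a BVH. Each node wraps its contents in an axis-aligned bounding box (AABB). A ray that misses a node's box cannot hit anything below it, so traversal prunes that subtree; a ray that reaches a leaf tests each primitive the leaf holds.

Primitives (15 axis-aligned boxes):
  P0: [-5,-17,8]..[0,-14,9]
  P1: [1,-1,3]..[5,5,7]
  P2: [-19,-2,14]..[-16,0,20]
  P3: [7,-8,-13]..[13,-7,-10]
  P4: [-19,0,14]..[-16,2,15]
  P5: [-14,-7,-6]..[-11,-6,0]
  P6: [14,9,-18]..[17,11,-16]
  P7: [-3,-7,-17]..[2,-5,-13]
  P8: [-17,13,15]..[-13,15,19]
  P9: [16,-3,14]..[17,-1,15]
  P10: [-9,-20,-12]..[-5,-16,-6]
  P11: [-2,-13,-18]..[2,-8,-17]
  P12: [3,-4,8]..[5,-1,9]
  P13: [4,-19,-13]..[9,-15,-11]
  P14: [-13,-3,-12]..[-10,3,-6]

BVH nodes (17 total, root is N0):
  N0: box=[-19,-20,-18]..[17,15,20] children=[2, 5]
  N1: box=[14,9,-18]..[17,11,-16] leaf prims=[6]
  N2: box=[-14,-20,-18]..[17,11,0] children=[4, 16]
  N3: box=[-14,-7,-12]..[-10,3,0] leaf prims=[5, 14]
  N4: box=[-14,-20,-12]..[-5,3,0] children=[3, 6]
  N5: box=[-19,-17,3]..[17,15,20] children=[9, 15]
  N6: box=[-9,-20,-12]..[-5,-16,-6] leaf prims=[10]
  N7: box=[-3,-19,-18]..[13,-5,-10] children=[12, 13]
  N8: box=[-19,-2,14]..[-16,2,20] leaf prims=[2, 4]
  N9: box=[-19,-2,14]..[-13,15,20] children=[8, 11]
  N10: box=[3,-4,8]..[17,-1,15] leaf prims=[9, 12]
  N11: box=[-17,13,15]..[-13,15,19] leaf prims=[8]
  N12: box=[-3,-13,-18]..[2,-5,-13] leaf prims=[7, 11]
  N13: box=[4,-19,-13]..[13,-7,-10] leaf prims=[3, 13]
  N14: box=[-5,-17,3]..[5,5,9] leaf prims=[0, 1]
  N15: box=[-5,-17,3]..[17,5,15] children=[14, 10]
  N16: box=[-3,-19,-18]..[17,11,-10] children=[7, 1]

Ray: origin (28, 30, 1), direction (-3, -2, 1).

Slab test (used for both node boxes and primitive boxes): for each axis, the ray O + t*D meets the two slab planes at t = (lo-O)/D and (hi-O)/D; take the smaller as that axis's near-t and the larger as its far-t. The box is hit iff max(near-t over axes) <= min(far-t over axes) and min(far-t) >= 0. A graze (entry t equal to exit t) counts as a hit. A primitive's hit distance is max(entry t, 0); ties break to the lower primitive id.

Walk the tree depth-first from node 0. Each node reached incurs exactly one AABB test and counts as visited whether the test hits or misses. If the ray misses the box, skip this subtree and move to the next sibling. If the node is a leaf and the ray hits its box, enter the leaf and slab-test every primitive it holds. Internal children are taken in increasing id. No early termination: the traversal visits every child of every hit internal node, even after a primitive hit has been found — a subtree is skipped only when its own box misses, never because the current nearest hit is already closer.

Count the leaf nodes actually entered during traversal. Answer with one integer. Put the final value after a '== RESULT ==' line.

Walk:
N0 x:[11/3,47/3] y:[15/2,25] z:[-19,19] -> hit [15/2,47/3], descend [2, 5]
  N2 x:[11/3,14] y:[19/2,25] z:[-19,-1] -> miss, prune
  N5 x:[11/3,47/3] y:[15/2,47/2] z:[2,19] -> hit [15/2,47/3], descend [9, 15]
    N9 x:[41/3,47/3] y:[15/2,16] z:[13,19] -> hit [41/3,47/3], descend [8, 11]
      N8 x:[44/3,47/3] y:[14,16] z:[13,19] -> hit [44/3,47/3] leaf, test {P2@t=15, P4(miss)}
      N11 x:[41/3,15] y:[15/2,17/2] z:[14,18] -> miss, prune
    N15 x:[11/3,11] y:[25/2,47/2] z:[2,14] -> miss, prune

Visited [0, 2, 5, 9, 8, 11, 15]. Tests: 7 box, 1 leaf. Nearest: P2.

== RESULT ==
1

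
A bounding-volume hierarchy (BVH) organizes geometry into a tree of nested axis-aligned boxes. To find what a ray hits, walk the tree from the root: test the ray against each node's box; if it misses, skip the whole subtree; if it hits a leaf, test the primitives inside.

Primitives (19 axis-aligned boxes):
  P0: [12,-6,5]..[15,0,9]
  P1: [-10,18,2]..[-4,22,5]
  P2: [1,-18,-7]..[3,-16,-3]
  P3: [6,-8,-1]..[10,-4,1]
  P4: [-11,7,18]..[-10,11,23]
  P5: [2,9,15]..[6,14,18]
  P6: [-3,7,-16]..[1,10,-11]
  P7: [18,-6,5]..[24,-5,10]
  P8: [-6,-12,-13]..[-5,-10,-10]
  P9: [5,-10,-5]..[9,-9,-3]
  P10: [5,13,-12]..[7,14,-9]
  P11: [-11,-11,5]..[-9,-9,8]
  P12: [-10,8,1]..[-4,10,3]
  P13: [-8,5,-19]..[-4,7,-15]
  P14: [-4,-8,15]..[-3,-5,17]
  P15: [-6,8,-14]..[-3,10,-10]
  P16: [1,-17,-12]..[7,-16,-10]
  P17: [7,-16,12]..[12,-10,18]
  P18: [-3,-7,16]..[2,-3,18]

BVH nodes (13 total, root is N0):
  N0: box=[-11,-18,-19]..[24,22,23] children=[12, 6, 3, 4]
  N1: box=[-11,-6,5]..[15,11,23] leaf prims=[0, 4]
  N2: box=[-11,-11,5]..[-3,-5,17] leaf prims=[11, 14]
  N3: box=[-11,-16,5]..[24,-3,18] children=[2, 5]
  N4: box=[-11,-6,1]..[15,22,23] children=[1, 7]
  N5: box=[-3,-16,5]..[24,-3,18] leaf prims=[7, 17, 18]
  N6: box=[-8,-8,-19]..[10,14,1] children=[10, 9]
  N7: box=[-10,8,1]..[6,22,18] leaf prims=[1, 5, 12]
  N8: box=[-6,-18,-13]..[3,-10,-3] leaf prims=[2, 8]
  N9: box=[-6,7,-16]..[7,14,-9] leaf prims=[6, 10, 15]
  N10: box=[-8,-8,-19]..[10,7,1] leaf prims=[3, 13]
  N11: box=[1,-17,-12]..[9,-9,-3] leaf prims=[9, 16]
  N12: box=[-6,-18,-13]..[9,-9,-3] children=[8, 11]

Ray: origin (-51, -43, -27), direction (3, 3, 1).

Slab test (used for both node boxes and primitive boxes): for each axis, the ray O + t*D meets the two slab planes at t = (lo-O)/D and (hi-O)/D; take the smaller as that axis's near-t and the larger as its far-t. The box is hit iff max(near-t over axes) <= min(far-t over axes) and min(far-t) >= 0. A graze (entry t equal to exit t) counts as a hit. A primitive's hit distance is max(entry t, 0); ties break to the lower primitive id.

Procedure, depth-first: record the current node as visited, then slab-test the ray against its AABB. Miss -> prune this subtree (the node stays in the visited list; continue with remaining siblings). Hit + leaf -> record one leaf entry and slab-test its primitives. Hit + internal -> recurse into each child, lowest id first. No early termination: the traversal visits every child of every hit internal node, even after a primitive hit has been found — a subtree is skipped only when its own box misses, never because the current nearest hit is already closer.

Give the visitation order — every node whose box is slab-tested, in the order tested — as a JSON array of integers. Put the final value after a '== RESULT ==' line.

Traverse from the root:
N0 x:[40/3,25] y:[25/3,65/3] z:[8,50] -> hit [40/3,65/3], descend [3, 4, 6, 12]
  N3 x:[40/3,25] y:[9,40/3] z:[32,45] -> miss, prune
  N4 x:[40/3,22] y:[37/3,65/3] z:[28,50] -> miss, prune
  N6 x:[43/3,61/3] y:[35/3,19] z:[8,28] -> hit [43/3,19], descend [9, 10]
    N9 x:[15,58/3] y:[50/3,19] z:[11,18] -> hit [50/3,18] leaf, test {P6(miss), P10(miss), P15(miss)}
    N10 x:[43/3,61/3] y:[35/3,50/3] z:[8,28] -> hit [43/3,50/3] leaf, test {P3(miss), P13(miss)}
  N12 x:[15,20] y:[25/3,34/3] z:[14,24] -> miss, prune

Summary -> nodes [0, 3, 4, 6, 9, 10, 12]; box-tests=7; leaf-entries=2; first=miss

== RESULT ==
[0, 3, 4, 6, 9, 10, 12]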